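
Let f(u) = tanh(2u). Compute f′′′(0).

Apply the Taylor formula c_k = f^(k)(a)/k!.
From the series, [u^3] f = -8/3; multiply by 3! = 6 to get -16.

-16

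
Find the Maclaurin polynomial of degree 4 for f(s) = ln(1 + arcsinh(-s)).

-s^4/12 - s^3/6 - s^2/2 - s

Substitute the inner expansion into the outer series and collect powers.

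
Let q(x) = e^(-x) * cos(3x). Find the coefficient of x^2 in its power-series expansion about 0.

-4

Multiply the two series term by term and collect like powers.
q(0) = 1
q′(0) = -1
q′′(0) = -8
Then c_k = q^(k)(0)/k! gives each Taylor coefficient.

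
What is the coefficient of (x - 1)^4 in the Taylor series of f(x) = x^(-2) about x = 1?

f(1) = 1
f′(1) = -2
f′′(1) = 6
f′′′(1) = -24
f^(4)(1) = 120
Then c_k = f^(k)(1)/k! gives each Taylor coefficient.

5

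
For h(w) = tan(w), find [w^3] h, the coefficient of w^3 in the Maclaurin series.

1/3

[w^0] = 0;  [w^1] = 1;  [w^2] = 0;  [w^3] = 1/3.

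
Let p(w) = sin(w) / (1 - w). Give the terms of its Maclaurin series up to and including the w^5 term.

101*w^5/120 + 5*w^4/6 + 5*w^3/6 + w^2 + w

Multiply the numerator's expansion by the denominator's geometric series.
p(0) = 0
p′(0) = 1
p′′(0) = 2
p′′′(0) = 5
p^(4)(0) = 20
p^(5)(0) = 101
The Taylor polynomial is Σ p^(k)(0)/k! · w^k.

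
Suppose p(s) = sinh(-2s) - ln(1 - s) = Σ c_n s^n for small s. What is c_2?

Expand each term separately and add.

1/2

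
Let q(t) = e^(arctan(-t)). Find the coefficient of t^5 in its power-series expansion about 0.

-1/24

Plug the Maclaurin series of the inner function into that of the outer and collect terms.
[t^0] = 1;  [t^1] = -1;  [t^2] = 1/2;  [t^3] = 1/6;  [t^4] = -7/24;  [t^5] = -1/24.
So c_5 = q^(5)(0)/5! = -1/24.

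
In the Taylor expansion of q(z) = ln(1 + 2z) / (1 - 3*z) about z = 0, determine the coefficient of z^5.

632/5

Multiply the numerator's expansion by the denominator's geometric series.
[z^0] = 0;  [z^1] = 2;  [z^2] = 4;  [z^3] = 44/3;  [z^4] = 40;  [z^5] = 632/5.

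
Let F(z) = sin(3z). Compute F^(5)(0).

The coefficient of z^5 in the expansion is 81/40, so F^(5)(0) = 5! * (81/40) = 243.

243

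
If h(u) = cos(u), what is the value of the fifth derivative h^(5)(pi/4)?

-sqrt(2)/2

The coefficient of (u - pi/4)^5 in the expansion is -sqrt(2)/240, so h^(5)(pi/4) = 5! * (-sqrt(2)/240) = -sqrt(2)/2.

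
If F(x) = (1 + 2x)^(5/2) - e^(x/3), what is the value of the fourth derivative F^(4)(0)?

-1216/81

Expand each term separately and add.
The coefficient of x^4 in the expansion is -152/243, so F^(4)(0) = 4! * (-152/243) = -1216/81.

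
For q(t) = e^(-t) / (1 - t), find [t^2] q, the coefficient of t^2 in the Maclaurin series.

1/2

Multiply the numerator's expansion by the denominator's geometric series.
q(0) = 1
q′(0) = 0
q′′(0) = 1
The Taylor polynomial is Σ q^(k)(0)/k! · t^k.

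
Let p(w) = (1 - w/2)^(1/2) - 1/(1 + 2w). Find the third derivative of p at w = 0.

3069/64

Combine the two series term by term.
The coefficient of w^3 in the expansion is 1023/128, so p′′′(0) = 3! * (1023/128) = 3069/64.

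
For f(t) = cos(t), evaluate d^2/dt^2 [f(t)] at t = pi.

1

The coefficient of (t - pi)^2 in the expansion is 1/2, so f′′(pi) = 2! * (1/2) = 1.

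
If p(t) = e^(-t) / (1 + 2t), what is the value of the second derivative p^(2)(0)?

13

Multiply the two series term by term and collect like powers.
From the series, [t^2] p = 13/2; multiply by 2! = 2 to get 13.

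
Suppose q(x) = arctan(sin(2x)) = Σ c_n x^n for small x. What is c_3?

Substitute the inner expansion into the outer series and collect powers.
[x^0] = 0;  [x^1] = 2;  [x^2] = 0;  [x^3] = -4.

-4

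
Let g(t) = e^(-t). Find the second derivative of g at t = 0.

Use the known series and substitute for the argument.
The coefficient of t^2 in the expansion is 1/2, so g′′(0) = 2! * (1/2) = 1.

1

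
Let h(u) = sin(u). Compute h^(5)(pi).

-1

The coefficient of (u - pi)^5 in the expansion is -1/120, so h^(5)(pi) = 5! * (-1/120) = -1.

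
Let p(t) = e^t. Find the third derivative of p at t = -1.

Compute the successive derivatives at the expansion point and divide by k!.
The coefficient of (t + 1)^3 in the expansion is e^(-1)/6, so p′′′(-1) = 3! * (e^(-1)/6) = e^(-1).

e^(-1)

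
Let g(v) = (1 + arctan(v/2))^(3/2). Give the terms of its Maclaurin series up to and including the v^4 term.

Plug the Maclaurin series of the inner function into that of the outer and collect terms.
[v^0] = 1;  [v^1] = 3/4;  [v^2] = 3/32;  [v^3] = -9/128;  [v^4] = -29/2048.

-29*v^4/2048 - 9*v^3/128 + 3*v^2/32 + 3*v/4 + 1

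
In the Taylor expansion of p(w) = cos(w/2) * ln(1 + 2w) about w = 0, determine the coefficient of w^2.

Multiply the two series term by term and collect like powers.
p(0) = 0
p′(0) = 2
p′′(0) = -4
The Taylor polynomial is Σ p^(k)(0)/k! · w^k.

-2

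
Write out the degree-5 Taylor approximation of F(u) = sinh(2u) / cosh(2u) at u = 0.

Divide the numerator series by the denominator series (power-series long division).
F(0) = 0
F′(0) = 2
F′′(0) = 0
F′′′(0) = -16
F^(4)(0) = 0
F^(5)(0) = 512

64*u^5/15 - 8*u^3/3 + 2*u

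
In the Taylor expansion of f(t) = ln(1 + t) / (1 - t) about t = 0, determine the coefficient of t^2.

Use 1/(1 - r) = Σ r^k on the denominator, then take the Cauchy product.
[t^0] = 0;  [t^1] = 1;  [t^2] = 1/2.

1/2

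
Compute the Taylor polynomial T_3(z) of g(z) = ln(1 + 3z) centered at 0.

Differentiate repeatedly and evaluate at the center.

9*z^3 - 9*z^2/2 + 3*z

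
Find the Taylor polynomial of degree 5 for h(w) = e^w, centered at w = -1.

(w + 1)^5*e^(-1)/120 + (w + 1)^4*e^(-1)/24 + (w + 1)^3*e^(-1)/6 + (w + 1)^2*e^(-1)/2 + (w + 1)*e^(-1) + e^(-1)

Apply the Taylor formula c_k = f^(k)(a)/k!.
h(-1) = e^(-1)
h′(-1) = e^(-1)
h′′(-1) = e^(-1)
h′′′(-1) = e^(-1)
h^(4)(-1) = e^(-1)
h^(5)(-1) = e^(-1)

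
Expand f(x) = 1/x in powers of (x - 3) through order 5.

-(x - 3)^5/729 + (x - 3)^4/243 - (x - 3)^3/81 + (x - 3)^2/27 - (x - 3)/9 + 1/3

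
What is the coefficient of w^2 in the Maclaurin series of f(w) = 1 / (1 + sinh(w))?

Write 1/(1+u) = 1 - u + u^2 - u^3 + ... and substitute the series for u.
f(0) = 1
f′(0) = -1
f′′(0) = 2

1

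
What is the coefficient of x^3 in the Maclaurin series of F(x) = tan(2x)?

8/3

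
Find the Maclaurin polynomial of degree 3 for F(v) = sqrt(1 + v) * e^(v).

Write out both Maclaurin series and multiply, keeping only the needed powers.
F(0) = 1
F′(0) = 3/2
F′′(0) = 7/4
F′′′(0) = 17/8
Then c_k = F^(k)(0)/k! gives each Taylor coefficient.

17*v^3/48 + 7*v^2/8 + 3*v/2 + 1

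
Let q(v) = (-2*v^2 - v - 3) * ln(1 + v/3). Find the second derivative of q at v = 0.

-1/3

Multiply each power in the prefactor through the base expansion.
The coefficient of v^2 in the expansion is -1/6, so q′′(0) = 2! * (-1/6) = -1/3.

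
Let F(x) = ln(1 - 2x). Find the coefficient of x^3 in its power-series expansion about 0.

-8/3

Use the known series and substitute for the argument.
So c_3 = F′′′(0)/3! = -8/3.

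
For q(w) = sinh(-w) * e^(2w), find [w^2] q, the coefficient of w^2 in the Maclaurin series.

Write out both Maclaurin series and multiply, keeping only the needed powers.
q(0) = 0
q′(0) = -1
q′′(0) = -4

-2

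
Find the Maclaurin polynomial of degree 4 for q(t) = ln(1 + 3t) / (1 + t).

-147*t^4/4 + 33*t^3/2 - 15*t^2/2 + 3*t

Write out both Maclaurin series and multiply, keeping only the needed powers.
q(0) = 0
q′(0) = 3
q′′(0) = -15
q′′′(0) = 99
q^(4)(0) = -882
Dividing each by k! gives the coefficients c_0, ..., c_4.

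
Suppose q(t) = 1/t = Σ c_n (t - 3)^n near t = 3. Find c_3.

Compute the successive derivatives at the expansion point and divide by k!.
[(t - 3)^0] = 1/3;  [(t - 3)^1] = -1/9;  [(t - 3)^2] = 1/27;  [(t - 3)^3] = -1/81.
So c_3 = q′′′(3)/3! = -1/81.

-1/81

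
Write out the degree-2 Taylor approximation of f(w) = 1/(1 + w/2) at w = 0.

f(0) = 1
f′(0) = -1/2
f′′(0) = 1/2

w^2/4 - w/2 + 1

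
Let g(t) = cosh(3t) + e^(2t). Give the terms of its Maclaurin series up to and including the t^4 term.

Expand each term separately and add.
g(0) = 2
g′(0) = 2
g′′(0) = 13
g′′′(0) = 8
g^(4)(0) = 97

97*t^4/24 + 4*t^3/3 + 13*t^2/2 + 2*t + 2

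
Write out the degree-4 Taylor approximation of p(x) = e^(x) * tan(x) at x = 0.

Multiply the two series term by term and collect like powers.
p(0) = 0
p′(0) = 1
p′′(0) = 2
p′′′(0) = 5
p^(4)(0) = 12
The Taylor polynomial is Σ p^(k)(0)/k! · x^k.

x^4/2 + 5*x^3/6 + x^2 + x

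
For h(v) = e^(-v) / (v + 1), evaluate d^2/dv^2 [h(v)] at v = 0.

5

Multiply the numerator's expansion by the denominator's geometric series.
From the series, [v^2] h = 5/2; multiply by 2! = 2 to get 5.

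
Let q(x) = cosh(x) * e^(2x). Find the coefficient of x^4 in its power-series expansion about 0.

Expand each factor separately, then convolve coefficients.
So c_4 = q^(4)(0)/4! = 41/24.

41/24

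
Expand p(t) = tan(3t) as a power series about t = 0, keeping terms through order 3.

[t^0] = 0;  [t^1] = 3;  [t^2] = 0;  [t^3] = 9.

9*t^3 + 3*t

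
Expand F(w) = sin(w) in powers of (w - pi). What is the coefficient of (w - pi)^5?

-1/120

Use the known series and substitute for the argument.
F(pi) = 0
F′(pi) = -1
F′′(pi) = 0
F′′′(pi) = 1
F^(4)(pi) = 0
F^(5)(pi) = -1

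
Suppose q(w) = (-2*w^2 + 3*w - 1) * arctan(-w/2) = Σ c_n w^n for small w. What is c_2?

Multiply each power in the prefactor through the base expansion.
q(0) = 0
q′(0) = 1/2
q′′(0) = -3
So c_2 = q′′(0)/2! = -3/2.

-3/2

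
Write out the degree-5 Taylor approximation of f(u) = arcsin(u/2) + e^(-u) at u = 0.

-23*u^5/3840 + u^4/24 - 7*u^3/48 + u^2/2 - u/2 + 1

Add the two expansions coefficient-wise.
f(0) = 1
f′(0) = -1/2
f′′(0) = 1
f′′′(0) = -7/8
f^(4)(0) = 1
f^(5)(0) = -23/32
Then c_k = f^(k)(0)/k! gives each Taylor coefficient.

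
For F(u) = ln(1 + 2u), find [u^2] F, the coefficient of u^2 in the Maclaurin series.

-2

c_2 = F′′(0)/2! = -2.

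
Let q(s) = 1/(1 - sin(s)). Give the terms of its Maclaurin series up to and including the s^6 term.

Plug the Maclaurin series of the inner function into that of the outer and collect terms.
q(0) = 1
q′(0) = 1
q′′(0) = 2
q′′′(0) = 5
q^(4)(0) = 16
q^(5)(0) = 61
q^(6)(0) = 272
Then c_k = q^(k)(0)/k! gives each Taylor coefficient.

17*s^6/45 + 61*s^5/120 + 2*s^4/3 + 5*s^3/6 + s^2 + s + 1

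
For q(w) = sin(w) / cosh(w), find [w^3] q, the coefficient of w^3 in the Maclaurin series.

Divide the numerator series by the denominator series (power-series long division).
[w^0] = 0;  [w^1] = 1;  [w^2] = 0;  [w^3] = -2/3.

-2/3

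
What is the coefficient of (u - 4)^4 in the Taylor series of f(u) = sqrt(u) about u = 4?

-5/16384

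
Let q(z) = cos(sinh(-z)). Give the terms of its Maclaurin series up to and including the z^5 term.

Compose series: expand the inner function first, then feed it into the outer expansion.
q(0) = 1
q′(0) = 0
q′′(0) = -1
q′′′(0) = 0
q^(4)(0) = -3
q^(5)(0) = 0
The Taylor polynomial is Σ q^(k)(0)/k! · z^k.

-z^4/8 - z^2/2 + 1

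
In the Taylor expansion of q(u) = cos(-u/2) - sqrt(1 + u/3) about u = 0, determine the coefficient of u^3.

Add the two expansions coefficient-wise.
q(0) = 0
q′(0) = -1/6
q′′(0) = -2/9
q′′′(0) = -1/72

-1/432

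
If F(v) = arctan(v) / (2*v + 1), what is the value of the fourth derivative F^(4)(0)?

-176

Expand 1/(denominator) as a geometric series and multiply by the numerator's series.
The coefficient of v^4 in the expansion is -22/3, so F^(4)(0) = 4! * (-22/3) = -176.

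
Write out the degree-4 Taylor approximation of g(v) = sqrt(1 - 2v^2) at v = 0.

-v^4/2 - v^2 + 1

g(0) = 1
g′(0) = 0
g′′(0) = -2
g′′′(0) = 0
g^(4)(0) = -12
Dividing each by k! gives the coefficients c_0, ..., c_4.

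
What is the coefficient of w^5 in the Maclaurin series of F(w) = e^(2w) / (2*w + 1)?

-176/15

Use 1/(1 - r) = Σ r^k on the denominator, then take the Cauchy product.
[w^0] = 1;  [w^1] = 0;  [w^2] = 2;  [w^3] = -8/3;  [w^4] = 6;  [w^5] = -176/15.
So c_5 = F^(5)(0)/5! = -176/15.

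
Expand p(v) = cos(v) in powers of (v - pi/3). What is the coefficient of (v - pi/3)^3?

[(v - pi/3)^0] = 1/2;  [(v - pi/3)^1] = -sqrt(3)/2;  [(v - pi/3)^2] = -1/4;  [(v - pi/3)^3] = sqrt(3)/12.

sqrt(3)/12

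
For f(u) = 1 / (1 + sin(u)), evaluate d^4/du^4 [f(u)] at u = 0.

16

Use the geometric series for the reciprocal, then substitute.
From the series, [u^4] f = 2/3; multiply by 4! = 24 to get 16.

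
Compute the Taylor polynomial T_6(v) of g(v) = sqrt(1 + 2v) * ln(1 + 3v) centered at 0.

Multiply the two series term by term and collect like powers.
g(0) = 0
g′(0) = 3
g′′(0) = -3
g′′′(0) = 18
g^(4)(0) = -180
g^(5)(0) = 2367
g^(6)(0) = -38043

-4227*v^6/80 + 789*v^5/40 - 15*v^4/2 + 3*v^3 - 3*v^2/2 + 3*v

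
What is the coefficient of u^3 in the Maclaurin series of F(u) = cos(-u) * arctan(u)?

-5/6

Take the Cauchy product of the two expansions.
F(0) = 0
F′(0) = 1
F′′(0) = 0
F′′′(0) = -5
So c_3 = F′′′(0)/3! = -5/6.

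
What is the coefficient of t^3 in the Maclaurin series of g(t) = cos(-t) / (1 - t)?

1/2

Multiply the numerator's expansion by the denominator's geometric series.
g(0) = 1
g′(0) = 1
g′′(0) = 1
g′′′(0) = 3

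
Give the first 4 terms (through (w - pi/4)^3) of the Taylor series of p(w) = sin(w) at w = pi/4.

-sqrt(2)*(w - pi/4)^3/12 - sqrt(2)*(w - pi/4)^2/4 + sqrt(2)*(w - pi/4)/2 + sqrt(2)/2

Use the known series and substitute for the argument.
p(pi/4) = sqrt(2)/2
p′(pi/4) = sqrt(2)/2
p′′(pi/4) = -sqrt(2)/2
p′′′(pi/4) = -sqrt(2)/2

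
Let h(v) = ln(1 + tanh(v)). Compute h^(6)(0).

Compose series: expand the inner function first, then feed it into the outer expansion.
The coefficient of v^6 in the expansion is -1/45, so h^(6)(0) = 6! * (-1/45) = -16.

-16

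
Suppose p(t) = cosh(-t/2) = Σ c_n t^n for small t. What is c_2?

c_2 = p′′(0)/2! = 1/8.

1/8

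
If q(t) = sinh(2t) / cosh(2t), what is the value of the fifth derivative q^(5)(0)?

Divide the numerator series by the denominator series (power-series long division).
The coefficient of t^5 in the expansion is 64/15, so q^(5)(0) = 5! * (64/15) = 512.

512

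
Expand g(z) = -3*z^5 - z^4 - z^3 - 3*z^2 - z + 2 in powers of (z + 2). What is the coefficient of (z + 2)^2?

219

[(z + 2)^0] = 80;  [(z + 2)^1] = -209;  [(z + 2)^2] = 219.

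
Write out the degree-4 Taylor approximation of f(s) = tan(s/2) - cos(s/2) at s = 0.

-s^4/384 + s^3/24 + s^2/8 + s/2 - 1

Expand each term separately and add.
f(0) = -1
f′(0) = 1/2
f′′(0) = 1/4
f′′′(0) = 1/4
f^(4)(0) = -1/16
Dividing each by k! gives the coefficients c_0, ..., c_4.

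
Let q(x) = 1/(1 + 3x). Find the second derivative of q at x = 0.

18

The coefficient of x^2 in the expansion is 9, so q′′(0) = 2! * (9) = 18.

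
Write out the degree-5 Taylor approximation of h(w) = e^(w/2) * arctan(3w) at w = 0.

30389*w^5/640 - 71*w^4/16 - 69*w^3/8 + 3*w^2/2 + 3*w

Take the Cauchy product of the two expansions.
h(0) = 0
h′(0) = 3
h′′(0) = 3
h′′′(0) = -207/4
h^(4)(0) = -213/2
h^(5)(0) = 91167/16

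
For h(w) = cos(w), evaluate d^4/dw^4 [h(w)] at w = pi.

-1

The coefficient of (w - pi)^4 in the expansion is -1/24, so h^(4)(pi) = 4! * (-1/24) = -1.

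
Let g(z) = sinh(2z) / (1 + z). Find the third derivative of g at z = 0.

Take the Cauchy product of the two expansions.
From the series, [z^3] g = 10/3; multiply by 3! = 6 to get 20.

20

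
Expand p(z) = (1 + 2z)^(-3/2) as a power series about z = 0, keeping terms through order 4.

315*z^4/8 - 35*z^3/2 + 15*z^2/2 - 3*z + 1

[z^0] = 1;  [z^1] = -3;  [z^2] = 15/2;  [z^3] = -35/2;  [z^4] = 315/8.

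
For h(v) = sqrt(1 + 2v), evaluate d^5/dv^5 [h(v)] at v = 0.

Use the known series and substitute for the argument.
The coefficient of v^5 in the expansion is 7/8, so h^(5)(0) = 5! * (7/8) = 105.

105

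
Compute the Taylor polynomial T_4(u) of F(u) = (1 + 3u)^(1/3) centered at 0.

-10*u^4/3 + 5*u^3/3 - u^2 + u + 1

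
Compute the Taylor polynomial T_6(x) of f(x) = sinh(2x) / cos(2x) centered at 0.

Invert the denominator's series and multiply.

48*x^5/5 + 16*x^3/3 + 2*x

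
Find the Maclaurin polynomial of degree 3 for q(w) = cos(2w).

q(0) = 1
q′(0) = 0
q′′(0) = -4
q′′′(0) = 0

1 - 2*w^2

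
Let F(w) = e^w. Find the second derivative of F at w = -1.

e^(-1)

Use the known series and substitute for the argument.
The coefficient of (w + 1)^2 in the expansion is e^(-1)/2, so F′′(-1) = 2! * (e^(-1)/2) = e^(-1).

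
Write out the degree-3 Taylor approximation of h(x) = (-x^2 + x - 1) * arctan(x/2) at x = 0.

Distribute the polynomial across the series and collect like powers.
h(0) = 0
h′(0) = -1/2
h′′(0) = 1
h′′′(0) = -11/4
The Taylor polynomial is Σ h^(k)(0)/k! · x^k.

-11*x^3/24 + x^2/2 - x/2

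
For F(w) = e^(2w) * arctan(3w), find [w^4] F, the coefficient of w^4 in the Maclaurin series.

Write out both Maclaurin series and multiply, keeping only the needed powers.
F(0) = 0
F′(0) = 3
F′′(0) = 12
F′′′(0) = -18
F^(4)(0) = -336
Dividing each by k! gives the coefficients c_0, ..., c_4.

-14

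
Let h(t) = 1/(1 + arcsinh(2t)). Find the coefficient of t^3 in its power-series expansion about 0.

-20/3

Let u equal the inner series; expand the outer function in u and truncate.
[t^0] = 1;  [t^1] = -2;  [t^2] = 4;  [t^3] = -20/3.
So c_3 = h′′′(0)/3! = -20/3.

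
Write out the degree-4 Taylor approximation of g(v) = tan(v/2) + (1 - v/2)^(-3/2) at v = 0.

315*v^4/2048 + 121*v^3/384 + 15*v^2/32 + 5*v/4 + 1

Combine the two series term by term.
[v^0] = 1;  [v^1] = 5/4;  [v^2] = 15/32;  [v^3] = 121/384;  [v^4] = 315/2048.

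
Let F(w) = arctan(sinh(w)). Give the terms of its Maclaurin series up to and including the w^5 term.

Compose series: expand the inner function first, then feed it into the outer expansion.
F(0) = 0
F′(0) = 1
F′′(0) = 0
F′′′(0) = -1
F^(4)(0) = 0
F^(5)(0) = 5
Then c_k = F^(k)(0)/k! gives each Taylor coefficient.

w^5/24 - w^3/6 + w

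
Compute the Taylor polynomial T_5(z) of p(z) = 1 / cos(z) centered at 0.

Write the quotient as an unknown series and match coefficients against numerator = denominator · series.
p(0) = 1
p′(0) = 0
p′′(0) = 1
p′′′(0) = 0
p^(4)(0) = 5
p^(5)(0) = 0
Then c_k = p^(k)(0)/k! gives each Taylor coefficient.

5*z^4/24 + z^2/2 + 1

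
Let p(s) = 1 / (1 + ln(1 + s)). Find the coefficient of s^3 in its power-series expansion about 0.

-7/3

Write 1/(1+u) = 1 - u + u^2 - u^3 + ... and substitute the series for u.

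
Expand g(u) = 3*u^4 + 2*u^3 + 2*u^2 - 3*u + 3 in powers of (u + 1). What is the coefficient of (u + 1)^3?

Use the known series and substitute for the argument.
g(-1) = 9
g′(-1) = -13
g′′(-1) = 28
g′′′(-1) = -60
So c_3 = g′′′(-1)/3! = -10.

-10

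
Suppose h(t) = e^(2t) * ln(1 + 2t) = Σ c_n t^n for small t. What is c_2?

Take the Cauchy product of the two expansions.
[t^0] = 0;  [t^1] = 2;  [t^2] = 2.
So c_2 = h′′(0)/2! = 2.

2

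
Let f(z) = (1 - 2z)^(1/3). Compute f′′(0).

-8/9

Apply the Taylor formula c_k = f^(k)(a)/k!.
The coefficient of z^2 in the expansion is -4/9, so f′′(0) = 2! * (-4/9) = -8/9.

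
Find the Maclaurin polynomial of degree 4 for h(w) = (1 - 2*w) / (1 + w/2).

5*w^4/16 - 5*w^3/8 + 5*w^2/4 - 5*w/2 + 1

Multiply each power in the prefactor through the base expansion.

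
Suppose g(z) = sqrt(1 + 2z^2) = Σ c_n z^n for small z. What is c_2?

c_2 = g′′(0)/2! = 1.

1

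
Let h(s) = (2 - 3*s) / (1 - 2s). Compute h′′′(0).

Multiply each power in the prefactor through the base expansion.
From the series, [s^3] h = 4; multiply by 3! = 6 to get 24.

24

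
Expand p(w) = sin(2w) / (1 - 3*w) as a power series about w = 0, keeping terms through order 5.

Expand 1/(denominator) as a geometric series and multiply by the numerator's series.
p(0) = 0
p′(0) = 2
p′′(0) = 12
p′′′(0) = 100
p^(4)(0) = 1200
p^(5)(0) = 18032

2254*w^5/15 + 50*w^4 + 50*w^3/3 + 6*w^2 + 2*w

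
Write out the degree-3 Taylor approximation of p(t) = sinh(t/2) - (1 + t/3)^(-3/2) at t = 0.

Combine the two series term by term.
[t^0] = -1;  [t^1] = 1;  [t^2] = -5/24;  [t^3] = 11/108.

11*t^3/108 - 5*t^2/24 + t - 1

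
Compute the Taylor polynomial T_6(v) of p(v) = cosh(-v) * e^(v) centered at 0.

Multiply the two series term by term and collect like powers.
[v^0] = 1;  [v^1] = 1;  [v^2] = 1;  [v^3] = 2/3;  [v^4] = 1/3;  [v^5] = 2/15;  [v^6] = 2/45.

2*v^6/45 + 2*v^5/15 + v^4/3 + 2*v^3/3 + v^2 + v + 1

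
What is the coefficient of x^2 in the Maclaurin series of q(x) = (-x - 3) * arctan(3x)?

Shift and add copies of the series according to the polynomial's terms.
[x^0] = 0;  [x^1] = -9;  [x^2] = -3.
So c_2 = q′′(0)/2! = -3.

-3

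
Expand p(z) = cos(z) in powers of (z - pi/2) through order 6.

p(pi/2) = 0
p′(pi/2) = -1
p′′(pi/2) = 0
p′′′(pi/2) = 1
p^(4)(pi/2) = 0
p^(5)(pi/2) = -1
p^(6)(pi/2) = 0

-(z - pi/2)^5/120 + (z - pi/2)^3/6 - (z - pi/2)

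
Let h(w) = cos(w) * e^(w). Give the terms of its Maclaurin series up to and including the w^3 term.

Expand each factor separately, then convolve coefficients.
h(0) = 1
h′(0) = 1
h′′(0) = 0
h′′′(0) = -2
The Taylor polynomial is Σ h^(k)(0)/k! · w^k.

-w^3/3 + w + 1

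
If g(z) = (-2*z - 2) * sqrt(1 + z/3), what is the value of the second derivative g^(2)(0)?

Distribute the polynomial across the series and collect like powers.
From the series, [z^2] g = -11/36; multiply by 2! = 2 to get -11/18.

-11/18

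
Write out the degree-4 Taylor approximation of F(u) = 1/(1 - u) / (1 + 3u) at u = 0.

61*u^4 - 20*u^3 + 7*u^2 - 2*u + 1

Write out both Maclaurin series and multiply, keeping only the needed powers.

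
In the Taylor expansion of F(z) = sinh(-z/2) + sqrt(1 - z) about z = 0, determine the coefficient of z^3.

-1/12

Combine the two series term by term.
[z^0] = 1;  [z^1] = -1;  [z^2] = -1/8;  [z^3] = -1/12.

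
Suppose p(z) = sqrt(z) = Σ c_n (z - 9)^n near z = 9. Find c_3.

[(z - 9)^0] = 3;  [(z - 9)^1] = 1/6;  [(z - 9)^2] = -1/216;  [(z - 9)^3] = 1/3888.

1/3888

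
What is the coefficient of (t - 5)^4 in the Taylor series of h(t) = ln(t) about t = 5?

Apply the Taylor formula c_k = f^(k)(a)/k!.

-1/2500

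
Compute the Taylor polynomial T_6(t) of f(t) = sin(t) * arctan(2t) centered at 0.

247*t^6/36 - 3*t^4 + 2*t^2

Write out both Maclaurin series and multiply, keeping only the needed powers.
f(0) = 0
f′(0) = 0
f′′(0) = 4
f′′′(0) = 0
f^(4)(0) = -72
f^(5)(0) = 0
f^(6)(0) = 4940
Then c_k = f^(k)(0)/k! gives each Taylor coefficient.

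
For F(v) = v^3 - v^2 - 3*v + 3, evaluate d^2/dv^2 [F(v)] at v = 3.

Differentiate repeatedly and evaluate at the center.
The coefficient of (v - 3)^2 in the expansion is 8, so F′′(3) = 2! * (8) = 16.

16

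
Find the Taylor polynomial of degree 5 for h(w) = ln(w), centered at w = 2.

Compute the successive derivatives at the expansion point and divide by k!.
h(2) = ln(2)
h′(2) = 1/2
h′′(2) = -1/4
h′′′(2) = 1/4
h^(4)(2) = -3/8
h^(5)(2) = 3/4

(w - 2)^5/160 - (w - 2)^4/64 + (w - 2)^3/24 - (w - 2)^2/8 + (w - 2)/2 + ln(2)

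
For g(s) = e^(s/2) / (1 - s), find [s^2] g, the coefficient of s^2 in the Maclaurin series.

Take the Cauchy product of the two expansions.
g(0) = 1
g′(0) = 3/2
g′′(0) = 13/4

13/8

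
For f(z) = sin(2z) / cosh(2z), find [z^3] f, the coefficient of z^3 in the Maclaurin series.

-16/3

Invert the denominator's series and multiply.
f(0) = 0
f′(0) = 2
f′′(0) = 0
f′′′(0) = -32
The Taylor polynomial is Σ f^(k)(0)/k! · z^k.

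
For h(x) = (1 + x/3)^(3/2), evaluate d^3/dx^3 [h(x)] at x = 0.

-1/72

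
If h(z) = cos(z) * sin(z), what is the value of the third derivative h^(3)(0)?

Expand each factor separately, then convolve coefficients.
The coefficient of z^3 in the expansion is -2/3, so h′′′(0) = 3! * (-2/3) = -4.

-4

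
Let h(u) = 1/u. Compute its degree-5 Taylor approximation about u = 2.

-(u - 2)^5/64 + (u - 2)^4/32 - (u - 2)^3/16 + (u - 2)^2/8 - (u - 2)/4 + 1/2

Differentiate repeatedly and evaluate at the center.
h(2) = 1/2
h′(2) = -1/4
h′′(2) = 1/4
h′′′(2) = -3/8
h^(4)(2) = 3/4
h^(5)(2) = -15/8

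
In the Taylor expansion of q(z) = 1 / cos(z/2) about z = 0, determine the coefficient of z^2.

Invert the denominator's series and multiply.

1/8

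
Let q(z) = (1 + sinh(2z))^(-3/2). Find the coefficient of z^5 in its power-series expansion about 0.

Compose series: expand the inner function first, then feed it into the outer expansion.
q(0) = 1
q′(0) = -3
q′′(0) = 15
q′′′(0) = -117
q^(4)(0) = 1185
q^(5)(0) = -14643
So c_5 = q^(5)(0)/5! = -4881/40.

-4881/40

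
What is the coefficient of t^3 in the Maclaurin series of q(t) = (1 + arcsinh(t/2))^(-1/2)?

Substitute the inner expansion into the outer series and collect powers.
q(0) = 1
q′(0) = -1/4
q′′(0) = 3/16
q′′′(0) = -11/64
So c_3 = q′′′(0)/3! = -11/384.

-11/384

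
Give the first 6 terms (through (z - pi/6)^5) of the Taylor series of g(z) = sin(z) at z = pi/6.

[(z - pi/6)^0] = 1/2;  [(z - pi/6)^1] = sqrt(3)/2;  [(z - pi/6)^2] = -1/4;  [(z - pi/6)^3] = -sqrt(3)/12;  [(z - pi/6)^4] = 1/48;  [(z - pi/6)^5] = sqrt(3)/240.

sqrt(3)*(z - pi/6)^5/240 + (z - pi/6)^4/48 - sqrt(3)*(z - pi/6)^3/12 - (z - pi/6)^2/4 + sqrt(3)*(z - pi/6)/2 + 1/2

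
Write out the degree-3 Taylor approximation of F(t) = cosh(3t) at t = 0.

F(0) = 1
F′(0) = 0
F′′(0) = 9
F′′′(0) = 0

9*t^2/2 + 1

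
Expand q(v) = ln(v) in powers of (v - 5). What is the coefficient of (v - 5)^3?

Apply the Taylor formula c_k = f^(k)(a)/k!.
[(v - 5)^0] = ln(5);  [(v - 5)^1] = 1/5;  [(v - 5)^2] = -1/50;  [(v - 5)^3] = 1/375.

1/375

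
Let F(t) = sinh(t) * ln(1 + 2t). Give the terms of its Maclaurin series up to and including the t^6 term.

Multiply the two series term by term and collect like powers.
F(0) = 0
F′(0) = 0
F′′(0) = 4
F′′′(0) = -12
F^(4)(0) = 72
F^(5)(0) = -520
F^(6)(0) = 4940
Then c_k = F^(k)(0)/k! gives each Taylor coefficient.

247*t^6/36 - 13*t^5/3 + 3*t^4 - 2*t^3 + 2*t^2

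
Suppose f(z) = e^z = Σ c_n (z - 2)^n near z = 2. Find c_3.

e^(2)/6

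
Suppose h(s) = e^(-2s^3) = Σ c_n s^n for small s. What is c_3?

-2

[s^0] = 1;  [s^1] = 0;  [s^2] = 0;  [s^3] = -2.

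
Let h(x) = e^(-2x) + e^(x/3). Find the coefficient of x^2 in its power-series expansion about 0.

37/18

Combine the two series term by term.
[x^0] = 2;  [x^1] = -5/3;  [x^2] = 37/18.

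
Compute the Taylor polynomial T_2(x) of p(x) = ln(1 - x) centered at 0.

-x^2/2 - x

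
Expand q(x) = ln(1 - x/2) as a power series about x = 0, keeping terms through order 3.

[x^0] = 0;  [x^1] = -1/2;  [x^2] = -1/8;  [x^3] = -1/24.

-x^3/24 - x^2/8 - x/2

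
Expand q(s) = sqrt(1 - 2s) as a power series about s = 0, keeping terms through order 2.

-s^2/2 - s + 1

q(0) = 1
q′(0) = -1
q′′(0) = -1
The Taylor polynomial is Σ q^(k)(0)/k! · s^k.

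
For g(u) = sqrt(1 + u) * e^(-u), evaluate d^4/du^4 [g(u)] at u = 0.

-79/16

Multiply the two series term by term and collect like powers.
From the series, [u^4] g = -79/384; multiply by 4! = 24 to get -79/16.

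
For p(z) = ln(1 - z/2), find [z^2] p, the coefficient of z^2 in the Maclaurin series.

-1/8

p(0) = 0
p′(0) = -1/2
p′′(0) = -1/4
Dividing each by k! gives the coefficients c_0, ..., c_2.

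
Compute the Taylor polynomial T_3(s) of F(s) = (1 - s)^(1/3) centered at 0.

-5*s^3/81 - s^2/9 - s/3 + 1

[s^0] = 1;  [s^1] = -1/3;  [s^2] = -1/9;  [s^3] = -5/81.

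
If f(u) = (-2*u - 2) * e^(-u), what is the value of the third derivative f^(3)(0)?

Multiply each power in the prefactor through the base expansion.
The coefficient of u^3 in the expansion is -2/3, so f′′′(0) = 3! * (-2/3) = -4.

-4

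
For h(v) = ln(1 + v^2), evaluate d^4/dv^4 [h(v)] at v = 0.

-12

From the series, [v^4] h = -1/2; multiply by 4! = 24 to get -12.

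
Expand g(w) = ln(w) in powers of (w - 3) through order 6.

Compute the successive derivatives at the expansion point and divide by k!.
g(3) = ln(3)
g′(3) = 1/3
g′′(3) = -1/9
g′′′(3) = 2/27
g^(4)(3) = -2/27
g^(5)(3) = 8/81
g^(6)(3) = -40/243
Then c_k = g^(k)(3)/k! gives each Taylor coefficient.

-(w - 3)^6/4374 + (w - 3)^5/1215 - (w - 3)^4/324 + (w - 3)^3/81 - (w - 3)^2/18 + (w - 3)/3 + ln(3)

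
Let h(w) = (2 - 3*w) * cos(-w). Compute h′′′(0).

Multiply each power in the prefactor through the base expansion.
From the series, [w^3] h = 3/2; multiply by 3! = 6 to get 9.

9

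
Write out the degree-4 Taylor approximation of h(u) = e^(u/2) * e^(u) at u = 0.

Write out both Maclaurin series and multiply, keeping only the needed powers.

27*u^4/128 + 9*u^3/16 + 9*u^2/8 + 3*u/2 + 1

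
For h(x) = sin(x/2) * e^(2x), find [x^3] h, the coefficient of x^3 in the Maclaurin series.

Take the Cauchy product of the two expansions.
h(0) = 0
h′(0) = 1/2
h′′(0) = 2
h′′′(0) = 47/8
So c_3 = h′′′(0)/3! = 47/48.

47/48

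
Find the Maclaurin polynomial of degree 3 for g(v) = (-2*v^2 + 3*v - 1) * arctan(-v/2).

Shift and add copies of the series according to the polynomial's terms.
g(0) = 0
g′(0) = 1/2
g′′(0) = -3
g′′′(0) = 23/4
Then c_k = g^(k)(0)/k! gives each Taylor coefficient.

23*v^3/24 - 3*v^2/2 + v/2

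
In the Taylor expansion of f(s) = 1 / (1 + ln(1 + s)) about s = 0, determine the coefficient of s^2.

3/2

Use the geometric series for the reciprocal, then substitute.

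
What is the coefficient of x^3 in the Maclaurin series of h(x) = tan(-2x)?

-8/3

Apply the Taylor formula c_k = f^(k)(a)/k!.
So c_3 = h′′′(0)/3! = -8/3.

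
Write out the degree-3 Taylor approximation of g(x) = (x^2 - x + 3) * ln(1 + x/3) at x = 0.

23*x^3/54 - x^2/2 + x

Distribute the polynomial across the series and collect like powers.
g(0) = 0
g′(0) = 1
g′′(0) = -1
g′′′(0) = 23/9
Then c_k = g^(k)(0)/k! gives each Taylor coefficient.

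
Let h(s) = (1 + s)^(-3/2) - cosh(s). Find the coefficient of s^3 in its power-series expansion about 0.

-35/16

Expand each term separately and add.
h(0) = 0
h′(0) = -3/2
h′′(0) = 11/4
h′′′(0) = -105/8
So c_3 = h′′′(0)/3! = -35/16.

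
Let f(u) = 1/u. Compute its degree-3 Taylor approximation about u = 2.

f(2) = 1/2
f′(2) = -1/4
f′′(2) = 1/4
f′′′(2) = -3/8
Then c_k = f^(k)(2)/k! gives each Taylor coefficient.

-(u - 2)^3/16 + (u - 2)^2/8 - (u - 2)/4 + 1/2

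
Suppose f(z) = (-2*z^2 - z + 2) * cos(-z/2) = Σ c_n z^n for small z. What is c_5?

-1/384

Distribute the polynomial across the series and collect like powers.
[z^0] = 2;  [z^1] = -1;  [z^2] = -9/4;  [z^3] = 1/8;  [z^4] = 49/192;  [z^5] = -1/384.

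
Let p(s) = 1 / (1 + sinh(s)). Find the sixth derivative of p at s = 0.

1232

Write 1/(1+u) = 1 - u + u^2 - u^3 + ... and substitute the series for u.
From the series, [s^6] p = 77/45; multiply by 6! = 720 to get 1232.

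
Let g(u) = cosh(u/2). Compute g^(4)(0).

Apply the Taylor formula c_k = f^(k)(a)/k!.
From the series, [u^4] g = 1/384; multiply by 4! = 24 to get 1/16.

1/16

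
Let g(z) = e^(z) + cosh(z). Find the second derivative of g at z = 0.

Add the two expansions coefficient-wise.
The coefficient of z^2 in the expansion is 1, so g′′(0) = 2! * (1) = 2.

2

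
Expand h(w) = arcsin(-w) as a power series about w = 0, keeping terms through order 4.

-w^3/6 - w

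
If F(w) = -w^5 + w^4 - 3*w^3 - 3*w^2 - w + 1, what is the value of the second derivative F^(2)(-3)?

The coefficient of (w + 3)^2 in the expansion is 348, so F′′(-3) = 2! * (348) = 696.

696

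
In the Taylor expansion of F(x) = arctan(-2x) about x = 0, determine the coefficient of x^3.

8/3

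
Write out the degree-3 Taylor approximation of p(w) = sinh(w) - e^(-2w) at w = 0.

Expand each term separately and add.
p(0) = -1
p′(0) = 3
p′′(0) = -4
p′′′(0) = 9

3*w^3/2 - 2*w^2 + 3*w - 1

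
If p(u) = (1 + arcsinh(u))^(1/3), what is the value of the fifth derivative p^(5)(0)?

709/243

Plug the Maclaurin series of the inner function into that of the outer and collect terms.
From the series, [u^5] p = 709/29160; multiply by 5! = 120 to get 709/243.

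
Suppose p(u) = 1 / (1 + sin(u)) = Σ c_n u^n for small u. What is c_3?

-5/6

Expand as Σ (-1)^k u^k with u equal to the inner function's series.
p(0) = 1
p′(0) = -1
p′′(0) = 2
p′′′(0) = -5
So c_3 = p′′′(0)/3! = -5/6.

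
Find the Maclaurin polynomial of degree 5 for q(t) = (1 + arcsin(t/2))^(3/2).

Compose series: expand the inner function first, then feed it into the outer expansion.
q(0) = 1
q′(0) = 3/4
q′′(0) = 3/16
q′′′(0) = 9/64
q^(4)(0) = 57/256
q^(5)(0) = 267/1024

89*t^5/40960 + 19*t^4/2048 + 3*t^3/128 + 3*t^2/32 + 3*t/4 + 1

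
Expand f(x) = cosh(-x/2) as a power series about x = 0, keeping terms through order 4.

x^4/384 + x^2/8 + 1

Compute the successive derivatives at the expansion point and divide by k!.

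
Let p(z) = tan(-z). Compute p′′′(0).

The coefficient of z^3 in the expansion is -1/3, so p′′′(0) = 3! * (-1/3) = -2.

-2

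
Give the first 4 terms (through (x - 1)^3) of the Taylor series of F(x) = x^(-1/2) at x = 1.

-5*(x - 1)^3/16 + 3*(x - 1)^2/8 - (x - 1)/2 + 1

Use the known series and substitute for the argument.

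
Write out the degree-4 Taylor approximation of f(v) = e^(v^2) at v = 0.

v^4/2 + v^2 + 1

Use the known series and substitute for the argument.
f(0) = 1
f′(0) = 0
f′′(0) = 2
f′′′(0) = 0
f^(4)(0) = 12
Then c_k = f^(k)(0)/k! gives each Taylor coefficient.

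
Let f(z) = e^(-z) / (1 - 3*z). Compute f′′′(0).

116

Use 1/(1 - r) = Σ r^k on the denominator, then take the Cauchy product.
From the series, [z^3] f = 58/3; multiply by 3! = 6 to get 116.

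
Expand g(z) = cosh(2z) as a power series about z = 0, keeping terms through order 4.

2*z^4/3 + 2*z^2 + 1

Differentiate repeatedly and evaluate at the center.
g(0) = 1
g′(0) = 0
g′′(0) = 4
g′′′(0) = 0
g^(4)(0) = 16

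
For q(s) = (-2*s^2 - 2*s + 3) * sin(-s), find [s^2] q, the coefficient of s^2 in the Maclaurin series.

2

Shift and add copies of the series according to the polynomial's terms.
[s^0] = 0;  [s^1] = -3;  [s^2] = 2.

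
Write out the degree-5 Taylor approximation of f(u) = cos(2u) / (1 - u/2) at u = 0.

11*u^5/96 + 11*u^4/48 - 7*u^3/8 - 7*u^2/4 + u/2 + 1

Multiply the two series term by term and collect like powers.
f(0) = 1
f′(0) = 1/2
f′′(0) = -7/2
f′′′(0) = -21/4
f^(4)(0) = 11/2
f^(5)(0) = 55/4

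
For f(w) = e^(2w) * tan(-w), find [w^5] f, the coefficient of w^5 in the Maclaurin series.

-22/15

Expand each factor separately, then convolve coefficients.
[w^0] = 0;  [w^1] = -1;  [w^2] = -2;  [w^3] = -7/3;  [w^4] = -2;  [w^5] = -22/15.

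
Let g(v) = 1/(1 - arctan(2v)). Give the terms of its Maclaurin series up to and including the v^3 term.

16*v^3/3 + 4*v^2 + 2*v + 1

Let u equal the inner series; expand the outer function in u and truncate.
g(0) = 1
g′(0) = 2
g′′(0) = 8
g′′′(0) = 32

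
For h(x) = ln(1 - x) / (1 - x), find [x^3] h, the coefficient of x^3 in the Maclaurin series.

Expand 1/(denominator) as a geometric series and multiply by the numerator's series.
[x^0] = 0;  [x^1] = -1;  [x^2] = -3/2;  [x^3] = -11/6.

-11/6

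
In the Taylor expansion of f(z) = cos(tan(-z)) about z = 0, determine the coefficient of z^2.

Compose series: expand the inner function first, then feed it into the outer expansion.
f(0) = 1
f′(0) = 0
f′′(0) = -1
So c_2 = f′′(0)/2! = -1/2.

-1/2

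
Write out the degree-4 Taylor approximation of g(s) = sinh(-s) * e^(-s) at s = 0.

s^4/3 - 2*s^3/3 + s^2 - s

Write out both Maclaurin series and multiply, keeping only the needed powers.
[s^0] = 0;  [s^1] = -1;  [s^2] = 1;  [s^3] = -2/3;  [s^4] = 1/3.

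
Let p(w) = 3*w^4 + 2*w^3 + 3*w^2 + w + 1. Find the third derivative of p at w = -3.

-204

The coefficient of (w + 3)^3 in the expansion is -34, so p′′′(-3) = 3! * (-34) = -204.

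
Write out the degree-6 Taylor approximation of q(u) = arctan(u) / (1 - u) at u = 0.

Multiply the two series term by term and collect like powers.
q(0) = 0
q′(0) = 1
q′′(0) = 2
q′′′(0) = 4
q^(4)(0) = 16
q^(5)(0) = 104
q^(6)(0) = 624

13*u^6/15 + 13*u^5/15 + 2*u^4/3 + 2*u^3/3 + u^2 + u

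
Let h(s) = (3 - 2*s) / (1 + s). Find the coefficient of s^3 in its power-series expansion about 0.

-5

Shift and add copies of the series according to the polynomial's terms.
[s^0] = 3;  [s^1] = -5;  [s^2] = 5;  [s^3] = -5.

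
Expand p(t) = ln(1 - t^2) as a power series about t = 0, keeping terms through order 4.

-t^4/2 - t^2

p(0) = 0
p′(0) = 0
p′′(0) = -2
p′′′(0) = 0
p^(4)(0) = -12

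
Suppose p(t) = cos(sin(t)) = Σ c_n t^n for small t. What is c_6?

-37/720

Substitute the inner expansion into the outer series and collect powers.
[t^0] = 1;  [t^1] = 0;  [t^2] = -1/2;  [t^3] = 0;  [t^4] = 5/24;  [t^5] = 0;  [t^6] = -37/720.
So c_6 = p^(6)(0)/6! = -37/720.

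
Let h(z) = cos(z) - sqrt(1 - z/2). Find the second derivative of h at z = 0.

Expand each term separately and add.
The coefficient of z^2 in the expansion is -15/32, so h′′(0) = 2! * (-15/32) = -15/16.

-15/16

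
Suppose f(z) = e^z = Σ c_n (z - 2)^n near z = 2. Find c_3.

f(2) = e^(2)
f′(2) = e^(2)
f′′(2) = e^(2)
f′′′(2) = e^(2)

e^(2)/6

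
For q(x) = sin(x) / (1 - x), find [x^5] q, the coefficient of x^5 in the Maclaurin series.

101/120

Use 1/(1 - r) = Σ r^k on the denominator, then take the Cauchy product.
q(0) = 0
q′(0) = 1
q′′(0) = 2
q′′′(0) = 5
q^(4)(0) = 20
q^(5)(0) = 101
So c_5 = q^(5)(0)/5! = 101/120.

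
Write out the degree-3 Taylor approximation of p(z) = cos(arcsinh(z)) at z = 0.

1 - z^2/2

Let u equal the inner series; expand the outer function in u and truncate.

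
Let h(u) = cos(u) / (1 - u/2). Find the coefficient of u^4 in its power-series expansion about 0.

Write out both Maclaurin series and multiply, keeping only the needed powers.

-1/48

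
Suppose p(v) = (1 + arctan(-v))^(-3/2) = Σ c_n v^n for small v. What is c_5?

1049/1280

Plug the Maclaurin series of the inner function into that of the outer and collect terms.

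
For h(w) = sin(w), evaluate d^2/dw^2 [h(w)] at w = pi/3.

-sqrt(3)/2

Differentiate repeatedly and evaluate at the center.
The coefficient of (w - pi/3)^2 in the expansion is -sqrt(3)/4, so h′′(pi/3) = 2! * (-sqrt(3)/4) = -sqrt(3)/2.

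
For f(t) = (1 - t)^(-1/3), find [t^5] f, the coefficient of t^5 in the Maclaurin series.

Use the known series and substitute for the argument.
f(0) = 1
f′(0) = 1/3
f′′(0) = 4/9
f′′′(0) = 28/27
f^(4)(0) = 280/81
f^(5)(0) = 3640/243
So c_5 = f^(5)(0)/5! = 91/729.

91/729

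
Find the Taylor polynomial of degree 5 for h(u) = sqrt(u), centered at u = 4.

7*(u - 4)^5/131072 - 5*(u - 4)^4/16384 + (u - 4)^3/512 - (u - 4)^2/64 + (u - 4)/4 + 2

Apply the Taylor formula c_k = f^(k)(a)/k!.
h(4) = 2
h′(4) = 1/4
h′′(4) = -1/32
h′′′(4) = 3/256
h^(4)(4) = -15/2048
h^(5)(4) = 105/16384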